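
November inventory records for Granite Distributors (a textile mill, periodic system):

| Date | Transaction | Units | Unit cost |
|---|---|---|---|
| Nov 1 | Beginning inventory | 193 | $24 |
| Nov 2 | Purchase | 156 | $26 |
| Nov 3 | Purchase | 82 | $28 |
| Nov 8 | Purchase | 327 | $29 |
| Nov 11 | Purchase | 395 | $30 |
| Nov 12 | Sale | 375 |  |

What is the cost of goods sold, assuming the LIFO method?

Nov 12, 375 sold [LIFO — newest first]: 375 @ $30 = $11,250
Ending inventory: 193 @ $24 + 156 @ $26 + 82 @ $28 + 327 @ $29 + 20 @ $30 = $21,067
Check: goods available $32,317 = COGS $11,250 + ending $21,067

COGS = $11,250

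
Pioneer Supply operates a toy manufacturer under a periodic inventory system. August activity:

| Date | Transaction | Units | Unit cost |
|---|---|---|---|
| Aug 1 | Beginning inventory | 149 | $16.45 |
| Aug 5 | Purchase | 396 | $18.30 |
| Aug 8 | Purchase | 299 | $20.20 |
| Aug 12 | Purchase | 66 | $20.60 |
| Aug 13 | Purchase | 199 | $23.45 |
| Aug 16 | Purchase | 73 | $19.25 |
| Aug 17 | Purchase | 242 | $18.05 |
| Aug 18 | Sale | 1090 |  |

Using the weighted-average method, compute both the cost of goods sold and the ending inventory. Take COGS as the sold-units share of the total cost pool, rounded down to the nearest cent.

Aug 18, sell 1090: 1090/1424 × $27,537.15 → $21,078.29
Ending inventory (cost pool remaining) = $6,458.86
Check: goods available $27,537.15 = COGS $21,078.29 + ending $6,458.86

COGS = $21,078.29; ending inventory = $6,458.86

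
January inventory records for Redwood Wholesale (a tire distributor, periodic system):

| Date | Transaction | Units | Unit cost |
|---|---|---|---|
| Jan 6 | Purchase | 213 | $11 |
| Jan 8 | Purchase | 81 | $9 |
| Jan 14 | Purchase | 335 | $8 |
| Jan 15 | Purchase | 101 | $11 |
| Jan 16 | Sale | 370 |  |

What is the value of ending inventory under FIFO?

Jan 16, 370 sold [FIFO — oldest first]: 213 @ $11 + 81 @ $9 + 76 @ $8 = $3,680
Ending inventory: 259 @ $8 + 101 @ $11 = $3,183

Ending inventory = $3,183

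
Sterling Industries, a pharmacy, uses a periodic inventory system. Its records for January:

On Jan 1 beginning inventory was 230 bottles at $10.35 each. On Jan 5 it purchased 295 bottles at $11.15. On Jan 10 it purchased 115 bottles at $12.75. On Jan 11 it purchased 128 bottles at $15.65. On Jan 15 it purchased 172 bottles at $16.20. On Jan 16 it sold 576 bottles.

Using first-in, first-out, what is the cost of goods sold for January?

COGS = $6,320.00

Jan 16, 576 sold [FIFO — oldest first]: 230 @ $10.35 + 295 @ $11.15 + 51 @ $12.75 = $6,320.00
Ending inventory: 64 @ $12.75 + 128 @ $15.65 + 172 @ $16.20 = $5,605.60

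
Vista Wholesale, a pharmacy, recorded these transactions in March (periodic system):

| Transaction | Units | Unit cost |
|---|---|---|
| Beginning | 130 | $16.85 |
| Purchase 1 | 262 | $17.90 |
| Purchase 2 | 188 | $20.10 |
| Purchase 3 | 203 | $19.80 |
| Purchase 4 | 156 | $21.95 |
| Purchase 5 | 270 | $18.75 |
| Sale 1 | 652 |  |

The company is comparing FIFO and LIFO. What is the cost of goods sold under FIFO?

FIFO COGS: 130 @ $16.85 + 262 @ $17.90 + 188 @ $20.10 + 72 @ $19.80 = $12,084.70
LIFO COGS: 270 @ $18.75 + 156 @ $21.95 + 203 @ $19.80 + 23 @ $20.10 = $12,968.40

COGS = $12,084.70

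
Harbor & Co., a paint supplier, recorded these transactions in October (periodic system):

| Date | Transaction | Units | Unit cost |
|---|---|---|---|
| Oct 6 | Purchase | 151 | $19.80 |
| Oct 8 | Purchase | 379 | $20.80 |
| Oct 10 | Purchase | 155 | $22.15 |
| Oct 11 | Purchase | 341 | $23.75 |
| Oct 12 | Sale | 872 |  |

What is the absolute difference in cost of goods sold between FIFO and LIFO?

FIFO COGS: 151 @ $19.80 + 379 @ $20.80 + 155 @ $22.15 + 187 @ $23.75 = $18,747.50
LIFO COGS: 341 @ $23.75 + 155 @ $22.15 + 376 @ $20.80 = $19,352.80
Difference = |$18,747.50 − $19,352.80| = $605.30

$605.30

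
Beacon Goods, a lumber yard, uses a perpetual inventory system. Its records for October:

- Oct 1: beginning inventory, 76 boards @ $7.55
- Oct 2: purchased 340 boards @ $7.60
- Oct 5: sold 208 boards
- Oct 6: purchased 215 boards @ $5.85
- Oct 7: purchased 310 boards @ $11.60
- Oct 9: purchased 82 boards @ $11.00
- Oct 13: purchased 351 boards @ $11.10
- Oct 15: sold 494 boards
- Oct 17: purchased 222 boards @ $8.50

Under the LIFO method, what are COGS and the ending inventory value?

COGS = $7,086.50; ending inventory = $7,610.15

Oct 5, 208 sold [LIFO — newest first]: 208 @ $7.60 = $1,580.80
Oct 15, 494 sold [LIFO — newest first]: 351 @ $11.10 + 82 @ $11.00 + 61 @ $11.60 = $5,505.70
Total COGS = $1,580.80 + $5,505.70 = $7,086.50
Ending inventory: 76 @ $7.55 + 132 @ $7.60 + 215 @ $5.85 + 249 @ $11.60 + 222 @ $8.50 = $7,610.15
Check: goods available $14,696.65 = COGS $7,086.50 + ending $7,610.15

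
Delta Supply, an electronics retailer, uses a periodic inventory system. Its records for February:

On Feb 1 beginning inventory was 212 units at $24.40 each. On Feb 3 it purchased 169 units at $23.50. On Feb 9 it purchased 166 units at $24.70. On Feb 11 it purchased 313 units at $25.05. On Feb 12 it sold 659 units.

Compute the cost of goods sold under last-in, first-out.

Feb 12, 659 sold [LIFO — newest first]: 313 @ $25.05 + 166 @ $24.70 + 169 @ $23.50 + 11 @ $24.40 = $16,180.75
Ending inventory: 201 @ $24.40 = $4,904.40

COGS = $16,180.75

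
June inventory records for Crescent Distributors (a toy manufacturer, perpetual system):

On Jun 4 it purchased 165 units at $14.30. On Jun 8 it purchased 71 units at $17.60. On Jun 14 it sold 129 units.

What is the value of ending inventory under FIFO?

Jun 14, 129 sold [FIFO — oldest first]: 129 @ $14.30 = $1,844.70
Ending inventory: 36 @ $14.30 + 71 @ $17.60 = $1,764.40

Ending inventory = $1,764.40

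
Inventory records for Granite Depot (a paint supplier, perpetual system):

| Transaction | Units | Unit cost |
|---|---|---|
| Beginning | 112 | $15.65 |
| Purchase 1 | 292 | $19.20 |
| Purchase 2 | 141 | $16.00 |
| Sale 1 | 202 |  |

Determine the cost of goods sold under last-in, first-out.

COGS = $3,427.20

Sale 1 (202) [LIFO — newest first]: 141 @ $16.00 + 61 @ $19.20 = $3,427.20
Ending inventory: 112 @ $15.65 + 231 @ $19.20 = $6,188.00
Check: goods available $9,615.20 = COGS $3,427.20 + ending $6,188.00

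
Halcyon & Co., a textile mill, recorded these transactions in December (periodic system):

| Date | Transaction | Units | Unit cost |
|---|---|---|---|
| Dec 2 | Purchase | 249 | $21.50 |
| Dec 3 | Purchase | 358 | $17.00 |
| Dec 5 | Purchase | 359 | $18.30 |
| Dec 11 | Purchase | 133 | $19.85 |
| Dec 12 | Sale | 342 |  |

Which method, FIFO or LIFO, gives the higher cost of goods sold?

FIFO COGS: 249 @ $21.50 + 93 @ $17.00 = $6,934.50
LIFO COGS: 133 @ $19.85 + 209 @ $18.30 = $6,464.75

FIFO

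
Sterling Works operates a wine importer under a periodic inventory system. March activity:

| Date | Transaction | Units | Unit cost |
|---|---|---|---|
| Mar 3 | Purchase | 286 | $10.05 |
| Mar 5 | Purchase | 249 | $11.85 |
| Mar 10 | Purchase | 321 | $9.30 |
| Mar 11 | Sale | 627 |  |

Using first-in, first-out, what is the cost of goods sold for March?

COGS = $6,680.55

Mar 11, 627 sold [FIFO — oldest first]: 286 @ $10.05 + 249 @ $11.85 + 92 @ $9.30 = $6,680.55
Ending inventory: 229 @ $9.30 = $2,129.70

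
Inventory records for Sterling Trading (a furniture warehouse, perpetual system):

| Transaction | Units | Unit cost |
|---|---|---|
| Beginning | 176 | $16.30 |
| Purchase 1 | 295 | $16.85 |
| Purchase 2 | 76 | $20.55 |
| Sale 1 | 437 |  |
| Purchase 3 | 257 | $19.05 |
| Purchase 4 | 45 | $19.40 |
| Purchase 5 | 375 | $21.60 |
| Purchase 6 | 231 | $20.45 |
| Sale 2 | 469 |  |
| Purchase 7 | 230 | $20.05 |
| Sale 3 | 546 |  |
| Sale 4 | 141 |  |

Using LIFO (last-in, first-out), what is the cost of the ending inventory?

Sale 1 (437) [LIFO — newest first]: 76 @ $20.55 + 295 @ $16.85 + 66 @ $16.30 = $7,608.35
Sale 2 (469) [LIFO — newest first]: 231 @ $20.45 + 238 @ $21.60 = $9,864.75
Sale 3 (546) [LIFO — newest first]: 230 @ $20.05 + 137 @ $21.60 + 45 @ $19.40 + 134 @ $19.05 = $10,996.40
Sale 4 (141) [LIFO — newest first]: 123 @ $19.05 + 18 @ $16.30 = $2,636.55
Total COGS = $7,608.35 + $9,864.75 + $10,996.40 + $2,636.55 = $31,106.05
Ending inventory: 92 @ $16.30 = $1,499.60

Ending inventory = $1,499.60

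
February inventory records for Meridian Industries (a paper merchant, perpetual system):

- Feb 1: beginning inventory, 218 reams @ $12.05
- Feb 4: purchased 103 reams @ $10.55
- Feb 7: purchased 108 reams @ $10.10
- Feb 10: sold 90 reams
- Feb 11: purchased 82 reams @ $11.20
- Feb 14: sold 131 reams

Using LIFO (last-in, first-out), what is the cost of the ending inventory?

Feb 10, 90 sold [LIFO — newest first]: 90 @ $10.10 = $909.00
Feb 14, 131 sold [LIFO — newest first]: 82 @ $11.20 + 18 @ $10.10 + 31 @ $10.55 = $1,427.25
Total COGS = $909.00 + $1,427.25 = $2,336.25
Ending inventory: 218 @ $12.05 + 72 @ $10.55 = $3,386.50

Ending inventory = $3,386.50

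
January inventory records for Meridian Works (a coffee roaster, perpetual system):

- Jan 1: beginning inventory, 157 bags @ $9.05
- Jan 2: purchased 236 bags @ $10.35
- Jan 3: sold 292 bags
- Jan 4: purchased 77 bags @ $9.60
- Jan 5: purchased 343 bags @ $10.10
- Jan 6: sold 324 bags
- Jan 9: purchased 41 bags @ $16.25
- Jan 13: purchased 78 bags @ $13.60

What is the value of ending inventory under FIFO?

Jan 3, 292 sold [FIFO — oldest first]: 157 @ $9.05 + 135 @ $10.35 = $2,818.10
Jan 6, 324 sold [FIFO — oldest first]: 101 @ $10.35 + 77 @ $9.60 + 146 @ $10.10 = $3,259.15
Total COGS = $2,818.10 + $3,259.15 = $6,077.25
Ending inventory: 197 @ $10.10 + 41 @ $16.25 + 78 @ $13.60 = $3,716.75

Ending inventory = $3,716.75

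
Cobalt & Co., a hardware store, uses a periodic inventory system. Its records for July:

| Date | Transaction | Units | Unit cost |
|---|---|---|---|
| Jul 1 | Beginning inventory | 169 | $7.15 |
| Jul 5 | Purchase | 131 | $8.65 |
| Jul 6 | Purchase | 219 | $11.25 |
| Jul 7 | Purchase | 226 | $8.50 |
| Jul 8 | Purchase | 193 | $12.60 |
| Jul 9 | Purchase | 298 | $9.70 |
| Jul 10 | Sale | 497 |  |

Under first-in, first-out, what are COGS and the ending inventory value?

Jul 10, 497 sold [FIFO — oldest first]: 169 @ $7.15 + 131 @ $8.65 + 197 @ $11.25 = $4,557.75
Ending inventory: 22 @ $11.25 + 226 @ $8.50 + 193 @ $12.60 + 298 @ $9.70 = $7,490.90

COGS = $4,557.75; ending inventory = $7,490.90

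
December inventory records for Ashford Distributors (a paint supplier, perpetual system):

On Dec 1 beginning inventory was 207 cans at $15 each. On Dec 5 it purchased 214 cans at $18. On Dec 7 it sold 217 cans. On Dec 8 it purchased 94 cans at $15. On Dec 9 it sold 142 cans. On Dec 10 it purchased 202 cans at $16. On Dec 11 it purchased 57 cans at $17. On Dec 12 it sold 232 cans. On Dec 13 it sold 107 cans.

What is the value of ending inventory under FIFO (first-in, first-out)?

Dec 7, 217 sold [FIFO — oldest first]: 207 @ $15 + 10 @ $18 = $3,285
Dec 9, 142 sold [FIFO — oldest first]: 142 @ $18 = $2,556
Dec 12, 232 sold [FIFO — oldest first]: 62 @ $18 + 94 @ $15 + 76 @ $16 = $3,742
Dec 13, 107 sold [FIFO — oldest first]: 107 @ $16 = $1,712
Total COGS = $3,285 + $2,556 + $3,742 + $1,712 = $11,295
Ending inventory: 19 @ $16 + 57 @ $17 = $1,273

Ending inventory = $1,273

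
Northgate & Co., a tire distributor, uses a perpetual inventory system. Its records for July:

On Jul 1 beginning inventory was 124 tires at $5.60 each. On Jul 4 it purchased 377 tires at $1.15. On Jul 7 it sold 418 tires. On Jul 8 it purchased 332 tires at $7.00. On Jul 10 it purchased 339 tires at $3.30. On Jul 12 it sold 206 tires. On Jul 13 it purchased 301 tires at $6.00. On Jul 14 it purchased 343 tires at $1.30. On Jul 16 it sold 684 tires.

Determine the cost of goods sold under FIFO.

COGS = $5,386.65

Jul 7, 418 sold [FIFO — oldest first]: 124 @ $5.60 + 294 @ $1.15 = $1,032.50
Jul 12, 206 sold [FIFO — oldest first]: 83 @ $1.15 + 123 @ $7.00 = $956.45
Jul 16, 684 sold [FIFO — oldest first]: 209 @ $7.00 + 339 @ $3.30 + 136 @ $6.00 = $3,397.70
Total COGS = $1,032.50 + $956.45 + $3,397.70 = $5,386.65
Ending inventory: 165 @ $6.00 + 343 @ $1.30 = $1,435.90
Check: goods available $6,822.55 = COGS $5,386.65 + ending $1,435.90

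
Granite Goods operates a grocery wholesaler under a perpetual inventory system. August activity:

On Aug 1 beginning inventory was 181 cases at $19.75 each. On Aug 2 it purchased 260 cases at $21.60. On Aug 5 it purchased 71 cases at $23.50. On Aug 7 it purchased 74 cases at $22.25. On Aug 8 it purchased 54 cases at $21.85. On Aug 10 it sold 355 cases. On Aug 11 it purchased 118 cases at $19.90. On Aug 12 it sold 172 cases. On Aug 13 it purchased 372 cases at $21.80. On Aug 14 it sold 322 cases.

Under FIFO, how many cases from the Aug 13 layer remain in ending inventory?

281

Aug 10, 355 sold [FIFO — oldest first]: 181 @ $19.75 + 174 @ $21.60 = $7,333.15
Aug 12, 172 sold [FIFO — oldest first]: 86 @ $21.60 + 71 @ $23.50 + 15 @ $22.25 = $3,859.85
Aug 14, 322 sold [FIFO — oldest first]: 59 @ $22.25 + 54 @ $21.85 + 118 @ $19.90 + 91 @ $21.80 = $6,824.65
Total COGS = $7,333.15 + $3,859.85 + $6,824.65 = $18,017.65
Ending inventory: 281 @ $21.80 = $6,125.80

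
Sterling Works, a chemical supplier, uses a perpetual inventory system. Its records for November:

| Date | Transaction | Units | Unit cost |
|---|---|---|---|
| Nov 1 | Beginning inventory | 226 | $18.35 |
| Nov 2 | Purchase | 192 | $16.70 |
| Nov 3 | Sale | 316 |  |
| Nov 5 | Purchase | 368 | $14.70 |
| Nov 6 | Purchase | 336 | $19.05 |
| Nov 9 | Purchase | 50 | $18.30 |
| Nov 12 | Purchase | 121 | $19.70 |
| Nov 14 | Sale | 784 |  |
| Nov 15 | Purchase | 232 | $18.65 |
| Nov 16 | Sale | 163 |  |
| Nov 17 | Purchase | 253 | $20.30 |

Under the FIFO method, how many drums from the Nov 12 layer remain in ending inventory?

Nov 3, 316 sold [FIFO — oldest first]: 226 @ $18.35 + 90 @ $16.70 = $5,650.10
Nov 14, 784 sold [FIFO — oldest first]: 102 @ $16.70 + 368 @ $14.70 + 314 @ $19.05 = $13,094.70
Nov 16, 163 sold [FIFO — oldest first]: 22 @ $19.05 + 50 @ $18.30 + 91 @ $19.70 = $3,126.80
Total COGS = $5,650.10 + $13,094.70 + $3,126.80 = $21,871.60
Ending inventory: 30 @ $19.70 + 232 @ $18.65 + 253 @ $20.30 = $10,053.70

30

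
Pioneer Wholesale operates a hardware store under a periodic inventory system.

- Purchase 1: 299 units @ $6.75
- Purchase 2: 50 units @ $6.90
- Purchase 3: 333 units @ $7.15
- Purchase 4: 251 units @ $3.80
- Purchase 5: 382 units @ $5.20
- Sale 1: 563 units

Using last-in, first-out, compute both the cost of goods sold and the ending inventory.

Sale 1 (563) [LIFO — newest first]: 382 @ $5.20 + 181 @ $3.80 = $2,674.20
Ending inventory: 299 @ $6.75 + 50 @ $6.90 + 333 @ $7.15 + 70 @ $3.80 = $5,010.20

COGS = $2,674.20; ending inventory = $5,010.20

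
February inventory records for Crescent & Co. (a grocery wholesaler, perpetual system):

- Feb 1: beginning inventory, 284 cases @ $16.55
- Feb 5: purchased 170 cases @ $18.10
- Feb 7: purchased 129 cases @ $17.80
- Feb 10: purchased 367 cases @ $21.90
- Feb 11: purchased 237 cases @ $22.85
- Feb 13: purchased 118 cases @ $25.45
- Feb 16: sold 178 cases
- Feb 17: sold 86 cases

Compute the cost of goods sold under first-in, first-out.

COGS = $4,369.20

Feb 16, 178 sold [FIFO — oldest first]: 178 @ $16.55 = $2,945.90
Feb 17, 86 sold [FIFO — oldest first]: 86 @ $16.55 = $1,423.30
Total COGS = $2,945.90 + $1,423.30 = $4,369.20
Ending inventory: 20 @ $16.55 + 170 @ $18.10 + 129 @ $17.80 + 367 @ $21.90 + 237 @ $22.85 + 118 @ $25.45 = $22,160.05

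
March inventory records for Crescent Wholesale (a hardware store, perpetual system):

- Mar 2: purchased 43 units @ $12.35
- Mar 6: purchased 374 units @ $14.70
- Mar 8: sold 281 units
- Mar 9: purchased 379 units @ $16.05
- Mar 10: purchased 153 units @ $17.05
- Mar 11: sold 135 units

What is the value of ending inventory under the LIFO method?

Ending inventory = $8,288.00

Mar 8, 281 sold [LIFO — newest first]: 281 @ $14.70 = $4,130.70
Mar 11, 135 sold [LIFO — newest first]: 135 @ $17.05 = $2,301.75
Total COGS = $4,130.70 + $2,301.75 = $6,432.45
Ending inventory: 43 @ $12.35 + 93 @ $14.70 + 379 @ $16.05 + 18 @ $17.05 = $8,288.00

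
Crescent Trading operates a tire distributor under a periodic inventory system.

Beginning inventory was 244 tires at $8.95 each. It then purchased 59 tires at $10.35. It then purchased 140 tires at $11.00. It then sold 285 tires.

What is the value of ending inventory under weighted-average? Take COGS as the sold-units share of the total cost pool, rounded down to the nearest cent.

Ending inventory = $1,545.93

Sale 1, sell 285: 285/443 × $4,334.45 → $2,788.52
Ending inventory (cost pool remaining) = $1,545.93
Check: goods available $4,334.45 = COGS $2,788.52 + ending $1,545.93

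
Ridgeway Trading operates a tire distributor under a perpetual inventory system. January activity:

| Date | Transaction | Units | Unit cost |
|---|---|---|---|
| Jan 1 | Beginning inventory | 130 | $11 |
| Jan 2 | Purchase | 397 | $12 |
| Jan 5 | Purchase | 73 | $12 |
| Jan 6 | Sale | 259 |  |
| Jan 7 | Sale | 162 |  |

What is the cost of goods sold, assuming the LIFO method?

COGS = $5,052

Jan 6, 259 sold [LIFO — newest first]: 73 @ $12 + 186 @ $12 = $3,108
Jan 7, 162 sold [LIFO — newest first]: 162 @ $12 = $1,944
Total COGS = $3,108 + $1,944 = $5,052
Ending inventory: 130 @ $11 + 49 @ $12 = $2,018
Check: goods available $7,070 = COGS $5,052 + ending $2,018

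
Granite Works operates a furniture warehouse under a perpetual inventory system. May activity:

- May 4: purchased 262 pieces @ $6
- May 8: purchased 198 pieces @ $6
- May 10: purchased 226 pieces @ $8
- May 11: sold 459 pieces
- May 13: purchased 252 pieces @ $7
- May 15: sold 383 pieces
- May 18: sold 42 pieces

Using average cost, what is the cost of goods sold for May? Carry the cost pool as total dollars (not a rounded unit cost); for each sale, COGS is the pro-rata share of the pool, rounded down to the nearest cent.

After May 4: 262 on hand, pool $1,572.00 (≈ $6.0000 each)
After May 8: 460 on hand, pool $2,760.00 (≈ $6.0000 each)
After May 10: 686 on hand, pool $4,568.00 (≈ $6.6589 each)
May 11, sell 459: 459/686 × $4,568.00 → $3,056.43
After May 13: 479 on hand, pool $3,275.57 (≈ $6.8384 each)
May 15, sell 383: 383/479 × $3,275.57 → $2,619.08
May 18, sell 42: 42/96 × $656.49 → $287.21
Total COGS = $3,056.43 + $2,619.08 + $287.21 = $5,962.72
Ending inventory (cost pool remaining) = $369.28

COGS = $5,962.72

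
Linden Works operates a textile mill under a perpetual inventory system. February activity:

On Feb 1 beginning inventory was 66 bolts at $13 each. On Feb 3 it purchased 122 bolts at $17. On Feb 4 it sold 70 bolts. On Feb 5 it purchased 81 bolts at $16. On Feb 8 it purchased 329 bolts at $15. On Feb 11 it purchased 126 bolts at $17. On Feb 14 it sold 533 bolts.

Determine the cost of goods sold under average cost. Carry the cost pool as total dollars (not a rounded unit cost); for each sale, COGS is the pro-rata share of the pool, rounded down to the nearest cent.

After Feb 1: 66 on hand, pool $858.00 (≈ $13.0000 each)
After Feb 3: 188 on hand, pool $2,932.00 (≈ $15.5957 each)
Feb 4, sell 70: 70/188 × $2,932.00 → $1,091.70
After Feb 5: 199 on hand, pool $3,136.30 (≈ $15.7603 each)
After Feb 8: 528 on hand, pool $8,071.30 (≈ $15.2866 each)
After Feb 11: 654 on hand, pool $10,213.30 (≈ $15.6167 each)
Feb 14, sell 533: 533/654 × $10,213.30 → $8,323.68
Total COGS = $1,091.70 + $8,323.68 = $9,415.38
Ending inventory (cost pool remaining) = $1,889.62

COGS = $9,415.38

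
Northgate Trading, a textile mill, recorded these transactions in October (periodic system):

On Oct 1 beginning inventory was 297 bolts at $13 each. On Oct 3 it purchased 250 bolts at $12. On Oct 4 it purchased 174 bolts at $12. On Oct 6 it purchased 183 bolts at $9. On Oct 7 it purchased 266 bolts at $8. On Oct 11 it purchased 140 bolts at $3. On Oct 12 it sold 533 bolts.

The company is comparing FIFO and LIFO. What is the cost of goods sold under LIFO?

FIFO COGS: 297 @ $13 + 236 @ $12 = $6,693
LIFO COGS: 140 @ $3 + 266 @ $8 + 127 @ $9 = $3,691

COGS = $3,691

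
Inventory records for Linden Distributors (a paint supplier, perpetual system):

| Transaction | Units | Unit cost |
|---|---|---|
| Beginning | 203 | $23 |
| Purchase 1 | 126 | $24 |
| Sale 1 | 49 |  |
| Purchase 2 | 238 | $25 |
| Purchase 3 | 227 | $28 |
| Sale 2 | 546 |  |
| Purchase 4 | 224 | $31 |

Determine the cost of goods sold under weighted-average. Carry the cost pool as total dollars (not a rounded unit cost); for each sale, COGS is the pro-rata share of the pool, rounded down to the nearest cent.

COGS = $14,963.03

After Beginning: 203 on hand, pool $4,669.00 (≈ $23.0000 each)
After Purchase 1: 329 on hand, pool $7,693.00 (≈ $23.3830 each)
Sale 1, sell 49: 49/329 × $7,693.00 → $1,145.76
After Purchase 2: 518 on hand, pool $12,497.24 (≈ $24.1259 each)
After Purchase 3: 745 on hand, pool $18,853.24 (≈ $25.3064 each)
Sale 2, sell 546: 546/745 × $18,853.24 → $13,817.27
After Purchase 4: 423 on hand, pool $11,979.97 (≈ $28.3214 each)
Total COGS = $1,145.76 + $13,817.27 = $14,963.03
Ending inventory (cost pool remaining) = $11,979.97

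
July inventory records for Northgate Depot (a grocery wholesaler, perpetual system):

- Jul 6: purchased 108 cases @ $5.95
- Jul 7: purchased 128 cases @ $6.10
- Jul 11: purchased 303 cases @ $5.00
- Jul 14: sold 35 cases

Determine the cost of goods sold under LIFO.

COGS = $175.00

Jul 14, 35 sold [LIFO — newest first]: 35 @ $5.00 = $175.00
Ending inventory: 108 @ $5.95 + 128 @ $6.10 + 268 @ $5.00 = $2,763.40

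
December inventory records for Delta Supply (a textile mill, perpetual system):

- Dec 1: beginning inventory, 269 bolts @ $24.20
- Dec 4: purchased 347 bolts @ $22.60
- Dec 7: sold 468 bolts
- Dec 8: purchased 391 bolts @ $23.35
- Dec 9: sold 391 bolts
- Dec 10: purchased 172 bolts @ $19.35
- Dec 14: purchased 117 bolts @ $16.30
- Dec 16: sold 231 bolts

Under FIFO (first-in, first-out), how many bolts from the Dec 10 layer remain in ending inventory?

Dec 7, 468 sold [FIFO — oldest first]: 269 @ $24.20 + 199 @ $22.60 = $11,007.20
Dec 9, 391 sold [FIFO — oldest first]: 148 @ $22.60 + 243 @ $23.35 = $9,018.85
Dec 16, 231 sold [FIFO — oldest first]: 148 @ $23.35 + 83 @ $19.35 = $5,061.85
Total COGS = $11,007.20 + $9,018.85 + $5,061.85 = $25,087.90
Ending inventory: 89 @ $19.35 + 117 @ $16.30 = $3,629.25
Check: goods available $28,717.15 = COGS $25,087.90 + ending $3,629.25

89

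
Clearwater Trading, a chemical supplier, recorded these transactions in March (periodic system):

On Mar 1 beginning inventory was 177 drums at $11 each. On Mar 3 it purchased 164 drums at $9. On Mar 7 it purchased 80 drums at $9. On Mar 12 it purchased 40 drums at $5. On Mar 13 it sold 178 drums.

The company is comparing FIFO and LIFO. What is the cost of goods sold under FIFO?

COGS = $1,956

FIFO COGS: 177 @ $11 + 1 @ $9 = $1,956
LIFO COGS: 40 @ $5 + 80 @ $9 + 58 @ $9 = $1,442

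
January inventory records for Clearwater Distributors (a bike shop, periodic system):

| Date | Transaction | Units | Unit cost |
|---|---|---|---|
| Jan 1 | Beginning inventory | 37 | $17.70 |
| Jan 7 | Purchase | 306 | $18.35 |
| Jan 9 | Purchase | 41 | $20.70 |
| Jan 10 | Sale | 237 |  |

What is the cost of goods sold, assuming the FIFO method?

Jan 10, 237 sold [FIFO — oldest first]: 37 @ $17.70 + 200 @ $18.35 = $4,324.90
Ending inventory: 106 @ $18.35 + 41 @ $20.70 = $2,793.80

COGS = $4,324.90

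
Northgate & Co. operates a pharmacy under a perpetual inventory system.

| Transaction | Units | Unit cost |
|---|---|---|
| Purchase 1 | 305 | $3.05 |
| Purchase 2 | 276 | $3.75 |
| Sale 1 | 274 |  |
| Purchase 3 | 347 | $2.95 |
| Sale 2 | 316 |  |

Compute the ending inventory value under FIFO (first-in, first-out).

Sale 1 (274) [FIFO — oldest first]: 274 @ $3.05 = $835.70
Sale 2 (316) [FIFO — oldest first]: 31 @ $3.05 + 276 @ $3.75 + 9 @ $2.95 = $1,156.10
Total COGS = $835.70 + $1,156.10 = $1,991.80
Ending inventory: 338 @ $2.95 = $997.10
Check: goods available $2,988.90 = COGS $1,991.80 + ending $997.10

Ending inventory = $997.10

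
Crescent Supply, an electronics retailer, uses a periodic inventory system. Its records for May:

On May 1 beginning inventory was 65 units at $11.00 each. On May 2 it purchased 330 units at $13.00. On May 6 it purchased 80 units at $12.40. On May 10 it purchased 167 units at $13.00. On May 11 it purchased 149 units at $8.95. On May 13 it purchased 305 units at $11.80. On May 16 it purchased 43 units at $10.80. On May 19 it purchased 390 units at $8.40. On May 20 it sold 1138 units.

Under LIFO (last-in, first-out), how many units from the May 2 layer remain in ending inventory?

326

May 20, 1138 sold [LIFO — newest first]: 390 @ $8.40 + 43 @ $10.80 + 305 @ $11.80 + 149 @ $8.95 + 167 @ $13.00 + 80 @ $12.40 + 4 @ $13.00 = $11,887.95
Ending inventory: 65 @ $11.00 + 326 @ $13.00 = $4,953.00
Check: goods available $16,840.95 = COGS $11,887.95 + ending $4,953.00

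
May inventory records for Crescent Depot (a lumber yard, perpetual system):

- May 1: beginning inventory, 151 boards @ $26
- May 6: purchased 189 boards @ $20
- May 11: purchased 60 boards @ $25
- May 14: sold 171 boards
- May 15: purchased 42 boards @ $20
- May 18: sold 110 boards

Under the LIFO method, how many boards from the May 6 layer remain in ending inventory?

10

May 14, 171 sold [LIFO — newest first]: 60 @ $25 + 111 @ $20 = $3,720
May 18, 110 sold [LIFO — newest first]: 42 @ $20 + 68 @ $20 = $2,200
Total COGS = $3,720 + $2,200 = $5,920
Ending inventory: 151 @ $26 + 10 @ $20 = $4,126
Check: goods available $10,046 = COGS $5,920 + ending $4,126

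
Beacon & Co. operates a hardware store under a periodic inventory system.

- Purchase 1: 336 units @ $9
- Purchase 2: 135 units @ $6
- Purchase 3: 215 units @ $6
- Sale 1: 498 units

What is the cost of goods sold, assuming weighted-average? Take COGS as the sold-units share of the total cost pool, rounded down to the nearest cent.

Sale 1, sell 498: 498/686 × $5,124.00 → $3,719.75
Ending inventory (cost pool remaining) = $1,404.25
Check: goods available $5,124.00 = COGS $3,719.75 + ending $1,404.25

COGS = $3,719.75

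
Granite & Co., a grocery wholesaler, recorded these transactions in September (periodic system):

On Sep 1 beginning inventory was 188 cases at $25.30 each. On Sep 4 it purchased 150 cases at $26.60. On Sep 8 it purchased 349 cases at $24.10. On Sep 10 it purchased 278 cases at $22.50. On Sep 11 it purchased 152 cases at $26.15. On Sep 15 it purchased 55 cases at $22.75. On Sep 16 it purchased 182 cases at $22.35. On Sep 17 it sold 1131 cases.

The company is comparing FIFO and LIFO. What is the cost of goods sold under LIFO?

FIFO COGS: 188 @ $25.30 + 150 @ $26.60 + 349 @ $24.10 + 278 @ $22.50 + 152 @ $26.15 + 14 @ $22.75 = $27,705.60
LIFO COGS: 182 @ $22.35 + 55 @ $22.75 + 152 @ $26.15 + 278 @ $22.50 + 349 @ $24.10 + 115 @ $26.60 = $27,018.65

COGS = $27,018.65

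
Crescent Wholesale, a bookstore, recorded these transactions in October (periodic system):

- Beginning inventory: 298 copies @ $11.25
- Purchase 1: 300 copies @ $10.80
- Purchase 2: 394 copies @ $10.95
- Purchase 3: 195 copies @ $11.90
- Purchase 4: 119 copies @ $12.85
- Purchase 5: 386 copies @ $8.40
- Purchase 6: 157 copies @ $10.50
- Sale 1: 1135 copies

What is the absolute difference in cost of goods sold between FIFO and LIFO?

$823.85

FIFO COGS: 298 @ $11.25 + 300 @ $10.80 + 394 @ $10.95 + 143 @ $11.90 = $12,608.50
LIFO COGS: 157 @ $10.50 + 386 @ $8.40 + 119 @ $12.85 + 195 @ $11.90 + 278 @ $10.95 = $11,784.65
Difference = |$12,608.50 − $11,784.65| = $823.85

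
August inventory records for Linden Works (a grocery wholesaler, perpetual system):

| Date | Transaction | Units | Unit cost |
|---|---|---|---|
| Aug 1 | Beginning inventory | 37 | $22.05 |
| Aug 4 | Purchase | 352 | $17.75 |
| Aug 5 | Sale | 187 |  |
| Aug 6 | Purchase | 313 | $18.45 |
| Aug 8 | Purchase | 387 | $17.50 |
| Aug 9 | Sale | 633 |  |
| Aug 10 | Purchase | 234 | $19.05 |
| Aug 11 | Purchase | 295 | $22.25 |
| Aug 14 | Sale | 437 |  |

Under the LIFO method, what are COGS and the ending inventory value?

COGS = $23,899.30; ending inventory = $6,733.35

Aug 5, 187 sold [LIFO — newest first]: 187 @ $17.75 = $3,319.25
Aug 9, 633 sold [LIFO — newest first]: 387 @ $17.50 + 246 @ $18.45 = $11,311.20
Aug 14, 437 sold [LIFO — newest first]: 295 @ $22.25 + 142 @ $19.05 = $9,268.85
Total COGS = $3,319.25 + $11,311.20 + $9,268.85 = $23,899.30
Ending inventory: 37 @ $22.05 + 165 @ $17.75 + 67 @ $18.45 + 92 @ $19.05 = $6,733.35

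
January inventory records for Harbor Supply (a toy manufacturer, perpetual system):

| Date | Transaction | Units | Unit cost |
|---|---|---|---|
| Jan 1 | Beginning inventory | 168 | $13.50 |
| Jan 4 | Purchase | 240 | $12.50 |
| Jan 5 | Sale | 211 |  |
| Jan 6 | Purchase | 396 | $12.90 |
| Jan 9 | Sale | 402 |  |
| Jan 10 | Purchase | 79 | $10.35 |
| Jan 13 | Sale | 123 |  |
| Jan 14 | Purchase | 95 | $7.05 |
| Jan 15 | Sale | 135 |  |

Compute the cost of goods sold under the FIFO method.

COGS = $11,069.85

Jan 5, 211 sold [FIFO — oldest first]: 168 @ $13.50 + 43 @ $12.50 = $2,805.50
Jan 9, 402 sold [FIFO — oldest first]: 197 @ $12.50 + 205 @ $12.90 = $5,107.00
Jan 13, 123 sold [FIFO — oldest first]: 123 @ $12.90 = $1,586.70
Jan 15, 135 sold [FIFO — oldest first]: 68 @ $12.90 + 67 @ $10.35 = $1,570.65
Total COGS = $2,805.50 + $5,107.00 + $1,586.70 + $1,570.65 = $11,069.85
Ending inventory: 12 @ $10.35 + 95 @ $7.05 = $793.95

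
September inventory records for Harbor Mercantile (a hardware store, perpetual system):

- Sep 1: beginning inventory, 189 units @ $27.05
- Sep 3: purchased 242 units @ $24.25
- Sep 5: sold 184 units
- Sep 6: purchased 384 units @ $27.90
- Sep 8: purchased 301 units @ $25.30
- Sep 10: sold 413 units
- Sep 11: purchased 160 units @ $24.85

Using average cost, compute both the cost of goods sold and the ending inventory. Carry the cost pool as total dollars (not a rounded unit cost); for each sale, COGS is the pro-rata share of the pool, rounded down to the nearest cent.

COGS = $15,598.71; ending inventory = $17,687.14

After Sep 1: 189 on hand, pool $5,112.45 (≈ $27.0500 each)
After Sep 3: 431 on hand, pool $10,980.95 (≈ $25.4778 each)
Sep 5, sell 184: 184/431 × $10,980.95 → $4,687.92
After Sep 6: 631 on hand, pool $17,006.63 (≈ $26.9519 each)
After Sep 8: 932 on hand, pool $24,621.93 (≈ $26.4184 each)
Sep 10, sell 413: 413/932 × $24,621.93 → $10,910.79
After Sep 11: 679 on hand, pool $17,687.14 (≈ $26.0488 each)
Total COGS = $4,687.92 + $10,910.79 = $15,598.71
Ending inventory (cost pool remaining) = $17,687.14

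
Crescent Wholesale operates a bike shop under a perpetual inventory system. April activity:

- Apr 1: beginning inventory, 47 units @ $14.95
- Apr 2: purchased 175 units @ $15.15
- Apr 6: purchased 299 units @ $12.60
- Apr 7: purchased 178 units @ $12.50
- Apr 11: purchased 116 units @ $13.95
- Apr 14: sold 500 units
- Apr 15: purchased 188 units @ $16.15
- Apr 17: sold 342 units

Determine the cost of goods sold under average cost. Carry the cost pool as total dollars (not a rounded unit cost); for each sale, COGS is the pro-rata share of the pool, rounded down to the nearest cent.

After Apr 1: 47 on hand, pool $702.65 (≈ $14.9500 each)
After Apr 2: 222 on hand, pool $3,353.90 (≈ $15.1077 each)
After Apr 6: 521 on hand, pool $7,121.30 (≈ $13.6685 each)
After Apr 7: 699 on hand, pool $9,346.30 (≈ $13.3710 each)
After Apr 11: 815 on hand, pool $10,964.50 (≈ $13.4534 each)
Apr 14, sell 500: 500/815 × $10,964.50 → $6,726.68
After Apr 15: 503 on hand, pool $7,274.02 (≈ $14.4613 each)
Apr 17, sell 342: 342/503 × $7,274.02 → $4,945.75
Total COGS = $6,726.68 + $4,945.75 = $11,672.43
Ending inventory (cost pool remaining) = $2,328.27
Check: goods available $14,000.70 = COGS $11,672.43 + ending $2,328.27

COGS = $11,672.43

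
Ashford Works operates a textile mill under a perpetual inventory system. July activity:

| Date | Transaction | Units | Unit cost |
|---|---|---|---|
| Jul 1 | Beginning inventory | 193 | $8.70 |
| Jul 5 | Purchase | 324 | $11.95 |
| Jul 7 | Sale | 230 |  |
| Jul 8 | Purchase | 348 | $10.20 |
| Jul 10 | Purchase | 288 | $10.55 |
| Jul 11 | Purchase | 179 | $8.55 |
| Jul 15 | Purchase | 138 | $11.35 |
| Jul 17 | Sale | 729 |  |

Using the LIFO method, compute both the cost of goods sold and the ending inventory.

COGS = $10,148.45; ending inventory = $5,087.20

Jul 7, 230 sold [LIFO — newest first]: 230 @ $11.95 = $2,748.50
Jul 17, 729 sold [LIFO — newest first]: 138 @ $11.35 + 179 @ $8.55 + 288 @ $10.55 + 124 @ $10.20 = $7,399.95
Total COGS = $2,748.50 + $7,399.95 = $10,148.45
Ending inventory: 193 @ $8.70 + 94 @ $11.95 + 224 @ $10.20 = $5,087.20
Check: goods available $15,235.65 = COGS $10,148.45 + ending $5,087.20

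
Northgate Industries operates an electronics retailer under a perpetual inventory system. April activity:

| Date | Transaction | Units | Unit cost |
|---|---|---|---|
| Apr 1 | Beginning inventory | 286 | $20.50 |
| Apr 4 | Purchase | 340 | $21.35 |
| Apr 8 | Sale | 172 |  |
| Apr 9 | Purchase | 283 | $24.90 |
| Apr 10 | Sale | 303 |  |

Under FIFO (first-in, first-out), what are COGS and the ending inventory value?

COGS = $9,898.15; ending inventory = $10,270.55

Apr 8, 172 sold [FIFO — oldest first]: 172 @ $20.50 = $3,526.00
Apr 10, 303 sold [FIFO — oldest first]: 114 @ $20.50 + 189 @ $21.35 = $6,372.15
Total COGS = $3,526.00 + $6,372.15 = $9,898.15
Ending inventory: 151 @ $21.35 + 283 @ $24.90 = $10,270.55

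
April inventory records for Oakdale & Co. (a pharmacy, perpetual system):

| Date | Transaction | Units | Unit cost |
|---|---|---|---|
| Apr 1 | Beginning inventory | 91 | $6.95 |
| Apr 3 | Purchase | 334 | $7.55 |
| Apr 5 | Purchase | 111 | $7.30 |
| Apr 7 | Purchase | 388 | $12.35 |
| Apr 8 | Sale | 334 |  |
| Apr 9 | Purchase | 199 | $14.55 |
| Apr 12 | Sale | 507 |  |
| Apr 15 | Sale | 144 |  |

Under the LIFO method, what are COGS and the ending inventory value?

Apr 8, 334 sold [LIFO — newest first]: 334 @ $12.35 = $4,124.90
Apr 12, 507 sold [LIFO — newest first]: 199 @ $14.55 + 54 @ $12.35 + 111 @ $7.30 + 143 @ $7.55 = $5,452.30
Apr 15, 144 sold [LIFO — newest first]: 144 @ $7.55 = $1,087.20
Total COGS = $4,124.90 + $5,452.30 + $1,087.20 = $10,664.40
Ending inventory: 91 @ $6.95 + 47 @ $7.55 = $987.30
Check: goods available $11,651.70 = COGS $10,664.40 + ending $987.30

COGS = $10,664.40; ending inventory = $987.30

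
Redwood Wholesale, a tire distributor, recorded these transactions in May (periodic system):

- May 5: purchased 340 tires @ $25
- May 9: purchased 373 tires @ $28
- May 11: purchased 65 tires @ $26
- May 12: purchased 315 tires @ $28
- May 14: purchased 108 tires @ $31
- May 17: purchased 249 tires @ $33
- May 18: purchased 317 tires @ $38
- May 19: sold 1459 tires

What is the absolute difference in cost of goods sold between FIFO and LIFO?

FIFO COGS: 340 @ $25 + 373 @ $28 + 65 @ $26 + 315 @ $28 + 108 @ $31 + 249 @ $33 + 9 @ $38 = $41,361
LIFO COGS: 317 @ $38 + 249 @ $33 + 108 @ $31 + 315 @ $28 + 65 @ $26 + 373 @ $28 + 32 @ $25 = $45,365
Difference = |$41,361 − $45,365| = $4,004

$4,004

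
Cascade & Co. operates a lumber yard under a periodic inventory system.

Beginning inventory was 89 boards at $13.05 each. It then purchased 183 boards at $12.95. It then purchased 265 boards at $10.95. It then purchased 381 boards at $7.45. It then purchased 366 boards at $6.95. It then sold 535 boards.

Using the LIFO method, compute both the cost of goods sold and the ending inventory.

COGS = $3,802.75; ending inventory = $8,012.45

Sale 1 (535) [LIFO — newest first]: 366 @ $6.95 + 169 @ $7.45 = $3,802.75
Ending inventory: 89 @ $13.05 + 183 @ $12.95 + 265 @ $10.95 + 212 @ $7.45 = $8,012.45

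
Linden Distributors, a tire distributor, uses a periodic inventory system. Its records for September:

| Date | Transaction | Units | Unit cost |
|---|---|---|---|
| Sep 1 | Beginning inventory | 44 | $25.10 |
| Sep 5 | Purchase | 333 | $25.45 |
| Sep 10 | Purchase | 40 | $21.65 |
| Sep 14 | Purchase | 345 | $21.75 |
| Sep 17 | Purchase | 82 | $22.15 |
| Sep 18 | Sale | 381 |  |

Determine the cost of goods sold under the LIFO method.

COGS = $8,319.55

Sep 18, 381 sold [LIFO — newest first]: 82 @ $22.15 + 299 @ $21.75 = $8,319.55
Ending inventory: 44 @ $25.10 + 333 @ $25.45 + 40 @ $21.65 + 46 @ $21.75 = $11,445.75
Check: goods available $19,765.30 = COGS $8,319.55 + ending $11,445.75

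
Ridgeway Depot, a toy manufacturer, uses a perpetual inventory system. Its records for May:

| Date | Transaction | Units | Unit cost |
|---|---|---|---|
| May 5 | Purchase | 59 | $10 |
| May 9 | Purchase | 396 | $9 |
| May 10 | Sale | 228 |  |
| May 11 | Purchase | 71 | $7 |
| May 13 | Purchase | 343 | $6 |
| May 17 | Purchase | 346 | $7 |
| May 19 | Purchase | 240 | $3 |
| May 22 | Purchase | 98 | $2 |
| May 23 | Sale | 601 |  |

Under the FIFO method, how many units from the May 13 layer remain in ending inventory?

May 10, 228 sold [FIFO — oldest first]: 59 @ $10 + 169 @ $9 = $2,111
May 23, 601 sold [FIFO — oldest first]: 227 @ $9 + 71 @ $7 + 303 @ $6 = $4,358
Total COGS = $2,111 + $4,358 = $6,469
Ending inventory: 40 @ $6 + 346 @ $7 + 240 @ $3 + 98 @ $2 = $3,578

40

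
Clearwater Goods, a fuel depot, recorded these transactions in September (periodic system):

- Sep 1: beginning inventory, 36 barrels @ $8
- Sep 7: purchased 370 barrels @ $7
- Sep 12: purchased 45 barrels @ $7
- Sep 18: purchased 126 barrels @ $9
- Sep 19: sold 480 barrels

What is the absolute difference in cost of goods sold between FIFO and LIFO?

$158

FIFO COGS: 36 @ $8 + 370 @ $7 + 45 @ $7 + 29 @ $9 = $3,454
LIFO COGS: 126 @ $9 + 45 @ $7 + 309 @ $7 = $3,612
Difference = |$3,454 − $3,612| = $158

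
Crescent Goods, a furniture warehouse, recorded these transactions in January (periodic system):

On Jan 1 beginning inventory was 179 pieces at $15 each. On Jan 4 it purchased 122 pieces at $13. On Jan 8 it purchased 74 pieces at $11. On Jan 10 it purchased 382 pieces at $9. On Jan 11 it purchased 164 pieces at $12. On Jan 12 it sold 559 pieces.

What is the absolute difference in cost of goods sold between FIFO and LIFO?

$1,192

FIFO COGS: 179 @ $15 + 122 @ $13 + 74 @ $11 + 184 @ $9 = $6,741
LIFO COGS: 164 @ $12 + 382 @ $9 + 13 @ $11 = $5,549
Difference = |$6,741 − $5,549| = $1,192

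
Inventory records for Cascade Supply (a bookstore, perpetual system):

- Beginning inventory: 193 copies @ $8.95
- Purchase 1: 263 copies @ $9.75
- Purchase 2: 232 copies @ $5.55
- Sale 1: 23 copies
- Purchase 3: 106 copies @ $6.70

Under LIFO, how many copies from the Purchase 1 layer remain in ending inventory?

263

Sale 1 (23) [LIFO — newest first]: 23 @ $5.55 = $127.65
Ending inventory: 193 @ $8.95 + 263 @ $9.75 + 209 @ $5.55 + 106 @ $6.70 = $6,161.75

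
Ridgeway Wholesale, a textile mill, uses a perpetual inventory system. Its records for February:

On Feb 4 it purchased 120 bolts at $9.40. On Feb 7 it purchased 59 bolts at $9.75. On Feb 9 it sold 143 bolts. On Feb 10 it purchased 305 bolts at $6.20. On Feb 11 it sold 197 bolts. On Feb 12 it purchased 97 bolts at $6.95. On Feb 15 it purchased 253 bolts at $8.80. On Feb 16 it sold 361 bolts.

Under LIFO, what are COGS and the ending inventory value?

Feb 9, 143 sold [LIFO — newest first]: 59 @ $9.75 + 84 @ $9.40 = $1,364.85
Feb 11, 197 sold [LIFO — newest first]: 197 @ $6.20 = $1,221.40
Feb 16, 361 sold [LIFO — newest first]: 253 @ $8.80 + 97 @ $6.95 + 11 @ $6.20 = $2,968.75
Total COGS = $1,364.85 + $1,221.40 + $2,968.75 = $5,555.00
Ending inventory: 36 @ $9.40 + 97 @ $6.20 = $939.80
Check: goods available $6,494.80 = COGS $5,555.00 + ending $939.80

COGS = $5,555.00; ending inventory = $939.80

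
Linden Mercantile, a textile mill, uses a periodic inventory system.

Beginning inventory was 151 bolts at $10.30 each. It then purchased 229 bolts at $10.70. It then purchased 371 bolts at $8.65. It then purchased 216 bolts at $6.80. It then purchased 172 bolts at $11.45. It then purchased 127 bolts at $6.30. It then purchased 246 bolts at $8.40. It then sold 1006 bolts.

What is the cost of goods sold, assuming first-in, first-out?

COGS = $9,130.10

Sale 1 (1006) [FIFO — oldest first]: 151 @ $10.30 + 229 @ $10.70 + 371 @ $8.65 + 216 @ $6.80 + 39 @ $11.45 = $9,130.10
Ending inventory: 133 @ $11.45 + 127 @ $6.30 + 246 @ $8.40 = $4,389.35
Check: goods available $13,519.45 = COGS $9,130.10 + ending $4,389.35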